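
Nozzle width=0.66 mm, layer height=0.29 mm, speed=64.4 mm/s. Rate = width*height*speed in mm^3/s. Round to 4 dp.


Rate = 0.66 * 0.29 * 64.4 = 12.3262 mm^3/s


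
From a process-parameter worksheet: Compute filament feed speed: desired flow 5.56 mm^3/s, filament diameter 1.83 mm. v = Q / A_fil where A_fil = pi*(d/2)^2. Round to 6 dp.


A = pi*(1.83/2)^2 = 2.63022
v = 5.56 / 2.63022 = 2.113892 mm/s


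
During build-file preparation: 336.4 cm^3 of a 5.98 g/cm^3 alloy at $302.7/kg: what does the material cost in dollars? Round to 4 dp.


Mass = 336.4*5.98/1000 = 2.011672 kg
Cost = 2.011672 * 302.7 = 608.9331 $


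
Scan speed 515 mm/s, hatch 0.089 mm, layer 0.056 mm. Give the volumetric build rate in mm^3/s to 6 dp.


Rate = 515 * 0.089 * 0.056 = 2.56676 mm^3/s


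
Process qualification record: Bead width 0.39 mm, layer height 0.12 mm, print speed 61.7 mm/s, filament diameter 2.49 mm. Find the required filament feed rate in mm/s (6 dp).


Q = 0.39 * 0.12 * 61.7 = 2.88756 mm^3/s
A_fil = pi*(2.49/2)^2 = 4.86954715 mm^2
v_feed = 2.88756 / 4.86954715 = 0.592983 mm/s


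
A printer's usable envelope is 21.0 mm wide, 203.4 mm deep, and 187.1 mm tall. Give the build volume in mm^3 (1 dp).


V = 21.0 * 203.4 * 187.1 = 799178.9 mm^3


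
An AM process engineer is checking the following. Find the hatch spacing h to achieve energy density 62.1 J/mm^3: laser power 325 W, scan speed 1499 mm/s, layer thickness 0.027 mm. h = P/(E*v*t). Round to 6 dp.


h = 325 / (62.1*1499*0.027) = 0.129308 mm


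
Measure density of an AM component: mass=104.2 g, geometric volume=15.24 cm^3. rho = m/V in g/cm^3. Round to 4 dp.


rho = 104.2 / 15.24 = 6.8373 g/cm^3


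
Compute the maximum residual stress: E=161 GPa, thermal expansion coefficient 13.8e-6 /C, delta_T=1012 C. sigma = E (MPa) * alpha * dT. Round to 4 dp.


sigma = 161*1000 * 13.8e-6 * 1012 = 2248.4616 MPa


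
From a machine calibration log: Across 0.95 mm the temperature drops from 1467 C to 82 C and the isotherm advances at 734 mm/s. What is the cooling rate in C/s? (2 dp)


G = (1467-82)/0.95 = 1457.89473684 C/mm
CR = 1457.89473684 * 734 = 1070094.74 C/s


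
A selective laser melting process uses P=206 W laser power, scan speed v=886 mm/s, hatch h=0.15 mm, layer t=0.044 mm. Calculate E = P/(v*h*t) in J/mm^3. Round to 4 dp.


E = 206 / (886*0.15*0.044) = 35.2281 J/mm^3


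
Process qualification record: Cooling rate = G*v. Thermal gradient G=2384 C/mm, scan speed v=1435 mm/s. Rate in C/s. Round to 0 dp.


CR = 2384 * 1435 = 3421040 C/s


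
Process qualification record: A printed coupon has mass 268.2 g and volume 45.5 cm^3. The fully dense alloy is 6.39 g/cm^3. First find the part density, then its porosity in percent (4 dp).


rho_part = 268.2 / 45.5 = 5.89450549 g/cm^3
Porosity = (1 - 5.89450549/6.39)*100 = 7.7542 %


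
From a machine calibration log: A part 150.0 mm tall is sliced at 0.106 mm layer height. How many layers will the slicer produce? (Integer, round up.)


Layers = ceil(150.0/0.106) = 1416


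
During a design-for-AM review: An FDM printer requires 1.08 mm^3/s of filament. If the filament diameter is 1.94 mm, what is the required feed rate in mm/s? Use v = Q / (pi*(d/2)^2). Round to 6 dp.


A = pi*(1.94/2)^2 = 2.955925
v = 1.08 / 2.955925 = 0.365368 mm/s


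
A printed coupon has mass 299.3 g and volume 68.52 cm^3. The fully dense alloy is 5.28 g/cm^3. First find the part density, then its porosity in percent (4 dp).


rho_part = 299.3 / 68.52 = 4.36806772 g/cm^3
Porosity = (1 - 4.36806772/5.28)*100 = 17.2714 %


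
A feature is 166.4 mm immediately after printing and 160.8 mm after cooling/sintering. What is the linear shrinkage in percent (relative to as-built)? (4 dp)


Shrinkage = ((166.4-160.8)/166.4)*100 = 3.3654 %


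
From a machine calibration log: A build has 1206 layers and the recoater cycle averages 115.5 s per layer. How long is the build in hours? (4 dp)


t = 1206 * 115.5 / 3600 = 38.6925 hrs


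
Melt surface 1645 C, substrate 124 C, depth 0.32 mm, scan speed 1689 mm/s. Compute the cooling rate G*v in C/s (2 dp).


G = (1645-124)/0.32 = 4753.125 C/mm
CR = 4753.125 * 1689 = 8028028.13 C/s


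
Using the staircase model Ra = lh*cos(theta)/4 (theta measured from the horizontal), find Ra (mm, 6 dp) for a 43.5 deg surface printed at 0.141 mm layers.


Ra = 0.141 * cos(43.5) / 4 = 0.025569 mm


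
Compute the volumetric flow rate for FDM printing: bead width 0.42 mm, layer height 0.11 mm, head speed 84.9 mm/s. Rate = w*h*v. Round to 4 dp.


Rate = 0.42 * 0.11 * 84.9 = 3.9224 mm^3/s


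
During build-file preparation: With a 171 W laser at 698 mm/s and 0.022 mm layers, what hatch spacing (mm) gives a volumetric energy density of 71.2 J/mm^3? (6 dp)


h = 171 / (71.2*698*0.022) = 0.1564 mm


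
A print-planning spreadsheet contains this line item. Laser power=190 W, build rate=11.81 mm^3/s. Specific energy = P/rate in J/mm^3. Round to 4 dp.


SE = 190 / 11.81 = 16.0881 J/mm^3


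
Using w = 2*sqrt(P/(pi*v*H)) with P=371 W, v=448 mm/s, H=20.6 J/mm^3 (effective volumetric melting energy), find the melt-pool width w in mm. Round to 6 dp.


w = 2*sqrt(371/(pi*448*20.6)) = 0.22624 mm


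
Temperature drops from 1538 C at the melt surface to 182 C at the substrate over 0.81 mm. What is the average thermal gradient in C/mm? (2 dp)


G = (1538-182)/0.81 = 1674.07 C/mm


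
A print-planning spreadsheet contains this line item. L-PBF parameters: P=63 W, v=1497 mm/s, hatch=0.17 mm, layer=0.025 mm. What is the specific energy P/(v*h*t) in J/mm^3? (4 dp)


Build rate = 1497 * 0.17 * 0.025 = 6.36225 mm^3/s
SE = 63 / 6.36225 = 9.9022 J/mm^3


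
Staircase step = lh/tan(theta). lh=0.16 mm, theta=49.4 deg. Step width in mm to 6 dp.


step = 0.16 / tan(49.4) = 0.137137 mm


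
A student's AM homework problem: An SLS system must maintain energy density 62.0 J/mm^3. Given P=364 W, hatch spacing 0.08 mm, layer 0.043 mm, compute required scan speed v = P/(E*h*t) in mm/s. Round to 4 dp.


v = 364 / (62.0*0.08*0.043) = 1706.6767 mm/s


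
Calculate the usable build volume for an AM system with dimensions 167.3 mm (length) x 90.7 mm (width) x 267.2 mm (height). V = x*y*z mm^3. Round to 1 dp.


V = 167.3 * 90.7 * 267.2 = 4054522.2 mm^3


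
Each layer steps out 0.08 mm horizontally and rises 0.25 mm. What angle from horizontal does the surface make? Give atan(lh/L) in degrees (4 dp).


angle = atan(0.25/0.08) = 72.2553 degrees


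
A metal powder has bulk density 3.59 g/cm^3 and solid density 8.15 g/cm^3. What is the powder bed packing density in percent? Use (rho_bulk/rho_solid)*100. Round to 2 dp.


Packing = (3.59/8.15)*100 = 44.05 %


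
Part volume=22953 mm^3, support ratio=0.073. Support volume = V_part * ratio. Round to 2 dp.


V_support = 22953 * 0.073 = 1675.57 mm^3


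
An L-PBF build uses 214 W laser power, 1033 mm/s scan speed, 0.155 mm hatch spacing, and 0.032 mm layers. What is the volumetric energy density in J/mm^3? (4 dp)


E = 214 / (1033*0.155*0.032) = 41.7669 J/mm^3


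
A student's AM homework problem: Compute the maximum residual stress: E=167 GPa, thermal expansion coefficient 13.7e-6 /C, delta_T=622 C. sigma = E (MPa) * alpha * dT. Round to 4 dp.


sigma = 167*1000 * 13.7e-6 * 622 = 1423.0738 MPa


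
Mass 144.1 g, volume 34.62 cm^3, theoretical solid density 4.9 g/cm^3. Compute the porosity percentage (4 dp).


rho_part = 144.1 / 34.62 = 4.16233391 g/cm^3
Porosity = (1 - 4.16233391/4.9)*100 = 15.0544 %


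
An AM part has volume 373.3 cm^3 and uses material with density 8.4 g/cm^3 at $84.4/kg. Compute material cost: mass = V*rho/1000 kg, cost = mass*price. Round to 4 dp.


Mass = 373.3*8.4/1000 = 3.13572 kg
Cost = 3.13572 * 84.4 = 264.6548 $


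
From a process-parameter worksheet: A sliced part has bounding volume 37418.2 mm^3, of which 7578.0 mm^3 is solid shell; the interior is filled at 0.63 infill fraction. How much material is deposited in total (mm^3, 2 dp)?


V_infill = (37418.2 - 7578.0) * 0.63 = 18799.33
V_total = 7578.0 + 18799.33 = 26377.33 mm^3


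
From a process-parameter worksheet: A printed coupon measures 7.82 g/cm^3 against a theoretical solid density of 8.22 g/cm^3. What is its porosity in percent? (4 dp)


Porosity = (1-7.82/8.22)*100 = 4.8662 %


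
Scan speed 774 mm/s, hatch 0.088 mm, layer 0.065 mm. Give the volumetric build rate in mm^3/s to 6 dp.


Rate = 774 * 0.088 * 0.065 = 4.42728 mm^3/s


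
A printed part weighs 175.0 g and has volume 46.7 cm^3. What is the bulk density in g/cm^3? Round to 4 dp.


rho = 175.0 / 46.7 = 3.7473 g/cm^3


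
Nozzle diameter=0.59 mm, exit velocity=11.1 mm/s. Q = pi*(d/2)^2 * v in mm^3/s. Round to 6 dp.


A = pi*(0.59/2)^2 = 0.2733971 mm^2
Q = 0.2733971 * 11.1 = 3.034708 mm^3/s


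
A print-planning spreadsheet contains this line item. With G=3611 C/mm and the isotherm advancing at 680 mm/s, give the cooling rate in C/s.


CR = 3611 * 680 = 2455480 C/s


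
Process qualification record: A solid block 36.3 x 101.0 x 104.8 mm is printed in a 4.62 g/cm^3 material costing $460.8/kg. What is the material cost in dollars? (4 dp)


V = 36.3 * 101.0 * 104.8 = 384228.24 mm^3 = 384.22824 cm^3
Mass = 384.22824 * 4.62 / 1000 = 1.77513447 kg
Cost = 1.77513447 * 460.8 = 817.982 $


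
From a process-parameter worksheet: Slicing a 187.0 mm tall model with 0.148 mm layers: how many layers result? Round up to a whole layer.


Layers = ceil(187.0/0.148) = 1264


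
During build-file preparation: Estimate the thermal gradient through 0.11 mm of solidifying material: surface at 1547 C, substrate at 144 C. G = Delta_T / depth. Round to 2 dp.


G = (1547-144)/0.11 = 12754.55 C/mm


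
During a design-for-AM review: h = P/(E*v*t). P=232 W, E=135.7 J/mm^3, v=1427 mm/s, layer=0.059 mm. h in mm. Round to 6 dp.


h = 232 / (135.7*1427*0.059) = 0.020306 mm


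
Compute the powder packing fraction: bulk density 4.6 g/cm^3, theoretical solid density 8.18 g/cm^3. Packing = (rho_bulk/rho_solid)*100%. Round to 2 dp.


Packing = (4.6/8.18)*100 = 56.23 %


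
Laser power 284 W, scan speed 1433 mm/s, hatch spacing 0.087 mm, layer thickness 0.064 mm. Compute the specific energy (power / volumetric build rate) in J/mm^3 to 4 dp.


Build rate = 1433 * 0.087 * 0.064 = 7.978944 mm^3/s
SE = 284 / 7.978944 = 35.5937 J/mm^3


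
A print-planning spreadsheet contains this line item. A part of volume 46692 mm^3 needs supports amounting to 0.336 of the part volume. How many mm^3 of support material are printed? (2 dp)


V_support = 46692 * 0.336 = 15688.51 mm^3


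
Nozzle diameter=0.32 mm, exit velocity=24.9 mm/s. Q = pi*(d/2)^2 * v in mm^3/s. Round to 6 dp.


A = pi*(0.32/2)^2 = 0.08042477 mm^2
Q = 0.08042477 * 24.9 = 2.002577 mm^3/s


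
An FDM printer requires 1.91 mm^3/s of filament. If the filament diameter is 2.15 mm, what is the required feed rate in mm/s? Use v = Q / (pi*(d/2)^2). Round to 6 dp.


A = pi*(2.15/2)^2 = 3.630503
v = 1.91 / 3.630503 = 0.526098 mm/s


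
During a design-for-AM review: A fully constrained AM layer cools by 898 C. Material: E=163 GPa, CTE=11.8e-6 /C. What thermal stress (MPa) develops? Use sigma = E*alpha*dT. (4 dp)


sigma = 163*1000 * 11.8e-6 * 898 = 1727.2132 MPa


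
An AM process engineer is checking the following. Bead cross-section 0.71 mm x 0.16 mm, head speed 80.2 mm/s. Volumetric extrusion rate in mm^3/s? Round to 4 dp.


Rate = 0.71 * 0.16 * 80.2 = 9.1107 mm^3/s


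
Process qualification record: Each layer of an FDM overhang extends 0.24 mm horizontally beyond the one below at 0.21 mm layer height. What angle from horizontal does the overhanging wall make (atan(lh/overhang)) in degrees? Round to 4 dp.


angle = atan(0.21/0.24) = 41.1859 degrees


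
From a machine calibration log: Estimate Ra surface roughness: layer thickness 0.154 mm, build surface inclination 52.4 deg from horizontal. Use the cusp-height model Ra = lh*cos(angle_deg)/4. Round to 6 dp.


Ra = 0.154 * cos(52.4) / 4 = 0.023491 mm


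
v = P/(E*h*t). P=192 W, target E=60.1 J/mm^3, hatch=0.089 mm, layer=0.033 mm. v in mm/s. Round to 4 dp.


v = 192 / (60.1*0.089*0.033) = 1087.7343 mm/s


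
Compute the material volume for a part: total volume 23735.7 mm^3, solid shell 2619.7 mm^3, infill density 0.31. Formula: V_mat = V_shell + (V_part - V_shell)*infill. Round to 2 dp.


V_infill = (23735.7 - 2619.7) * 0.31 = 6545.96
V_total = 2619.7 + 6545.96 = 9165.66 mm^3


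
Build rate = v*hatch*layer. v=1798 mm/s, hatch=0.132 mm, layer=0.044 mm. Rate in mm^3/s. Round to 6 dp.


Rate = 1798 * 0.132 * 0.044 = 10.442784 mm^3/s


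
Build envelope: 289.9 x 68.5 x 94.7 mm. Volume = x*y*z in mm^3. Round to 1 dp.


V = 289.9 * 68.5 * 94.7 = 1880566.8 mm^3


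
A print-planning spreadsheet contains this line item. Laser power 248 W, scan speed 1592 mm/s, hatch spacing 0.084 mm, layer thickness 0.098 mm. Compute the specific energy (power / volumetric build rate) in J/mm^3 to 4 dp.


Build rate = 1592 * 0.084 * 0.098 = 13.105344 mm^3/s
SE = 248 / 13.105344 = 18.9236 J/mm^3


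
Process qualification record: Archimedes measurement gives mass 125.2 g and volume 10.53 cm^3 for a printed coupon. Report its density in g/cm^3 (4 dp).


rho = 125.2 / 10.53 = 11.8898 g/cm^3


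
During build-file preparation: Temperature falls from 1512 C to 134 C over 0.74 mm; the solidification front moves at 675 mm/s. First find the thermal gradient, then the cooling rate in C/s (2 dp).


G = (1512-134)/0.74 = 1862.16216216 C/mm
CR = 1862.16216216 * 675 = 1256959.46 C/s


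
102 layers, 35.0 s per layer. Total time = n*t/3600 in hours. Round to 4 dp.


t = 102 * 35.0 / 3600 = 0.9917 hrs


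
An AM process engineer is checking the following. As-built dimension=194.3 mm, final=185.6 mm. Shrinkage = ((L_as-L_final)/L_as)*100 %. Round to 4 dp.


Shrinkage = ((194.3-185.6)/194.3)*100 = 4.4776 %


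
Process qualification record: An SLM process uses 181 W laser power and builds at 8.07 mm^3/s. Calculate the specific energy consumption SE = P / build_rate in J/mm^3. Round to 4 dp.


SE = 181 / 8.07 = 22.4287 J/mm^3


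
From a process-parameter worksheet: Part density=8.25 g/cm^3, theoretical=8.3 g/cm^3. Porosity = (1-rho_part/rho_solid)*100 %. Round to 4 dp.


Porosity = (1-8.25/8.3)*100 = 0.6024 %


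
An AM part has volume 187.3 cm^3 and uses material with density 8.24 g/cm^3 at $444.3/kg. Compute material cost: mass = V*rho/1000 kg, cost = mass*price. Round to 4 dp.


Mass = 187.3*8.24/1000 = 1.543352 kg
Cost = 1.543352 * 444.3 = 685.7113 $


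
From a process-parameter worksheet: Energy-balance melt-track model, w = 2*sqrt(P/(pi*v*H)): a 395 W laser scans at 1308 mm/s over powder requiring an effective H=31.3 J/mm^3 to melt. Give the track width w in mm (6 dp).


w = 2*sqrt(395/(pi*1308*31.3)) = 0.110835 mm


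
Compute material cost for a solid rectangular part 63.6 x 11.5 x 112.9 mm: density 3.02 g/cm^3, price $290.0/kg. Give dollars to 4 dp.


V = 63.6 * 11.5 * 112.9 = 82575.06 mm^3 = 82.57506 cm^3
Mass = 82.57506 * 3.02 / 1000 = 0.24937668 kg
Cost = 0.24937668 * 290.0 = 72.3192 $


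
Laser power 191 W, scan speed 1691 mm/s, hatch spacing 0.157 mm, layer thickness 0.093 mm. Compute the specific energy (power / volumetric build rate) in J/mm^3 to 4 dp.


Build rate = 1691 * 0.157 * 0.093 = 24.690291 mm^3/s
SE = 191 / 24.690291 = 7.7358 J/mm^3


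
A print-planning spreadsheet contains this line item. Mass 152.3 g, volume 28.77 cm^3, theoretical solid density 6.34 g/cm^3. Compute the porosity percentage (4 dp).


rho_part = 152.3 / 28.77 = 5.29370872 g/cm^3
Porosity = (1 - 5.29370872/6.34)*100 = 16.503 %


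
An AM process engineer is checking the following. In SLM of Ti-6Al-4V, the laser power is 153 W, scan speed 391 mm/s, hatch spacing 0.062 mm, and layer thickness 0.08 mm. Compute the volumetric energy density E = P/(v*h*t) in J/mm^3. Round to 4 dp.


E = 153 / (391*0.062*0.08) = 78.892 J/mm^3


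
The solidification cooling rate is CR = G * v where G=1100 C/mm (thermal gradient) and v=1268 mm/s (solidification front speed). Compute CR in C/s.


CR = 1100 * 1268 = 1394800 C/s


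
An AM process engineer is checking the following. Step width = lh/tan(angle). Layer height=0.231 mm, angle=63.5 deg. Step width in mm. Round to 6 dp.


step = 0.231 / tan(63.5) = 0.115172 mm


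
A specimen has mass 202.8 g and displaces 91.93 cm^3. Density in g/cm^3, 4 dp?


rho = 202.8 / 91.93 = 2.206 g/cm^3


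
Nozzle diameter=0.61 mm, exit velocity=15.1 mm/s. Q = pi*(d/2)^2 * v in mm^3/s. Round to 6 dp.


A = pi*(0.61/2)^2 = 0.29224666 mm^2
Q = 0.29224666 * 15.1 = 4.412925 mm^3/s


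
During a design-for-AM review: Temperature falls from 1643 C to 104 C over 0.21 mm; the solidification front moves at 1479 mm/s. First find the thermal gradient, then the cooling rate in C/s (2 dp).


G = (1643-104)/0.21 = 7328.57142857 C/mm
CR = 7328.57142857 * 1479 = 10838957.14 C/s


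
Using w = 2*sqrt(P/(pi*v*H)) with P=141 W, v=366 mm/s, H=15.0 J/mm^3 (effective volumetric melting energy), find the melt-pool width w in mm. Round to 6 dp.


w = 2*sqrt(141/(pi*366*15.0)) = 0.180833 mm


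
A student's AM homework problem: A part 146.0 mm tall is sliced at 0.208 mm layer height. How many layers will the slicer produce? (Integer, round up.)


Layers = ceil(146.0/0.208) = 702


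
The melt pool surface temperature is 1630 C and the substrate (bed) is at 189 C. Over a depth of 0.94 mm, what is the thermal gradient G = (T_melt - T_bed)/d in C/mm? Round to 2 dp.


G = (1630-189)/0.94 = 1532.98 C/mm


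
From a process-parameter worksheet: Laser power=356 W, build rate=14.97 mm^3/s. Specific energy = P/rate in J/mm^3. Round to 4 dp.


SE = 356 / 14.97 = 23.7809 J/mm^3


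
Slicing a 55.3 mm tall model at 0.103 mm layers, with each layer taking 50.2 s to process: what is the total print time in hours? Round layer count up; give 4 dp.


Layers = ceil(55.3/0.103) = 537
t = 537 * 50.2 / 3600 = 7.4882 hrs


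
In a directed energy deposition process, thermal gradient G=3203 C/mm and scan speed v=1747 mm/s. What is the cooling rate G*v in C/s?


CR = 3203 * 1747 = 5595641 C/s


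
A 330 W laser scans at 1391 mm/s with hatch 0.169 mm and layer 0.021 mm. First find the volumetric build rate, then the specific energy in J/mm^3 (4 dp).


Build rate = 1391 * 0.169 * 0.021 = 4.936659 mm^3/s
SE = 330 / 4.936659 = 66.8468 J/mm^3


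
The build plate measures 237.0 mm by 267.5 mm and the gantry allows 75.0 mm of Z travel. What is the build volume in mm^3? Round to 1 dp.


V = 237.0 * 267.5 * 75.0 = 4754812.5 mm^3


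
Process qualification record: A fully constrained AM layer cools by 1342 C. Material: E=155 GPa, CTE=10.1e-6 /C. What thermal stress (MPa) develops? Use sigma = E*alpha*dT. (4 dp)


sigma = 155*1000 * 10.1e-6 * 1342 = 2100.901 MPa


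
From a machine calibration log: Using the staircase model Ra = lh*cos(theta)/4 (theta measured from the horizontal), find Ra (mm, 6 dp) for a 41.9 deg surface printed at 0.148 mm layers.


Ra = 0.148 * cos(41.9) / 4 = 0.02754 mm


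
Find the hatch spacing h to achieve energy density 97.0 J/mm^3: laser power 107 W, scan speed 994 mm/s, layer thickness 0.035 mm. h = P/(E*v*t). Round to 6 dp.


h = 107 / (97.0*994*0.035) = 0.031707 mm


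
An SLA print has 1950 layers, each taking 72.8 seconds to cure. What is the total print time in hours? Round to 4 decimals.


t = 1950 * 72.8 / 3600 = 39.4333 hrs


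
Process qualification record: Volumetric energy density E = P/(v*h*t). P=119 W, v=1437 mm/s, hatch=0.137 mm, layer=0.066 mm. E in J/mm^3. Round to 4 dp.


E = 119 / (1437*0.137*0.066) = 9.1585 J/mm^3


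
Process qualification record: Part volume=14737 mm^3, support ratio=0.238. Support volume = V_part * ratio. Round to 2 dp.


V_support = 14737 * 0.238 = 3507.41 mm^3


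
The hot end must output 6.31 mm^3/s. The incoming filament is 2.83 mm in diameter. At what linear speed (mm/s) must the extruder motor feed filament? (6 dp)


A = pi*(2.83/2)^2 = 6.290175
v = 6.31 / 6.290175 = 1.003152 mm/s


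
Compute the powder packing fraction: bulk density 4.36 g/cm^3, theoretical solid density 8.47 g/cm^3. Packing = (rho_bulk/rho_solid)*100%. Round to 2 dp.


Packing = (4.36/8.47)*100 = 51.48 %


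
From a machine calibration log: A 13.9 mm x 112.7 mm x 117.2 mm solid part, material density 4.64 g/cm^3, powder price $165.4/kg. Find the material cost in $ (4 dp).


V = 13.9 * 112.7 * 117.2 = 183597.316 mm^3 = 183.597316 cm^3
Mass = 183.597316 * 4.64 / 1000 = 0.85189155 kg
Cost = 0.85189155 * 165.4 = 140.9029 $


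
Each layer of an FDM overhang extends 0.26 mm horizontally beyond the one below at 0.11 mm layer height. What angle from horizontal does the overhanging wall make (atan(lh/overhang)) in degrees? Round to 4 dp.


angle = atan(0.11/0.26) = 22.9321 degrees


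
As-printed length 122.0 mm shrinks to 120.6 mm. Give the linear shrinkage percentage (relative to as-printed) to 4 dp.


Shrinkage = ((122.0-120.6)/122.0)*100 = 1.1475 %


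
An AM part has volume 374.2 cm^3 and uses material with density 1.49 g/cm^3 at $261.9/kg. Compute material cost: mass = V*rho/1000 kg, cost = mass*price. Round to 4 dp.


Mass = 374.2*1.49/1000 = 0.557558 kg
Cost = 0.557558 * 261.9 = 146.0244 $


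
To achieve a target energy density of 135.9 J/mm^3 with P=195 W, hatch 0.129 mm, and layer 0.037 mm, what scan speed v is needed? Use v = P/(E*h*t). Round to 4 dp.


v = 195 / (135.9*0.129*0.037) = 300.624 mm/s


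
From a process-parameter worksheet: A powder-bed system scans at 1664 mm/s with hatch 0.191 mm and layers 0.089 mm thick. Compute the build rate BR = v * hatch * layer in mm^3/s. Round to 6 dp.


Rate = 1664 * 0.191 * 0.089 = 28.286336 mm^3/s


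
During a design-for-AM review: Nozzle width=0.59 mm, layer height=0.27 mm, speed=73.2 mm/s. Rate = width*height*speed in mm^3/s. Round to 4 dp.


Rate = 0.59 * 0.27 * 73.2 = 11.6608 mm^3/s


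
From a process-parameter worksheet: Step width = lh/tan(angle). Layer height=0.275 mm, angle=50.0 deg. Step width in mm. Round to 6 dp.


step = 0.275 / tan(50.0) = 0.230752 mm


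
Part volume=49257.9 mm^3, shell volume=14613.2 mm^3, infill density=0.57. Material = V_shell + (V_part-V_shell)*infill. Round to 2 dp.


V_infill = (49257.9 - 14613.2) * 0.57 = 19747.48
V_total = 14613.2 + 19747.48 = 34360.68 mm^3


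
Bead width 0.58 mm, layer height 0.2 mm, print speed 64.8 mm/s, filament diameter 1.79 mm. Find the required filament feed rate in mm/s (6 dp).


Q = 0.58 * 0.2 * 64.8 = 7.5168 mm^3/s
A_fil = pi*(1.79/2)^2 = 2.51649426 mm^2
v_feed = 7.5168 / 2.51649426 = 2.987013 mm/s


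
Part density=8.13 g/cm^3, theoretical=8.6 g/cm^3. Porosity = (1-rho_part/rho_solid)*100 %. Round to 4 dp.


Porosity = (1-8.13/8.6)*100 = 5.4651 %


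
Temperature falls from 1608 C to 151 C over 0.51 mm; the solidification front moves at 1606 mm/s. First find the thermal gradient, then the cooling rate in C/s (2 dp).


G = (1608-151)/0.51 = 2856.8627451 C/mm
CR = 2856.8627451 * 1606 = 4588121.57 C/s


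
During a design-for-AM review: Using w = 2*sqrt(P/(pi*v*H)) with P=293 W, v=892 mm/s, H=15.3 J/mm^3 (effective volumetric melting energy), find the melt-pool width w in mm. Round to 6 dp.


w = 2*sqrt(293/(pi*892*15.3)) = 0.165333 mm


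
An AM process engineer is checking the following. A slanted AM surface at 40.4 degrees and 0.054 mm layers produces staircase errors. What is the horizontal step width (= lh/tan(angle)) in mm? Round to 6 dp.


step = 0.054 / tan(40.4) = 0.06345 mm


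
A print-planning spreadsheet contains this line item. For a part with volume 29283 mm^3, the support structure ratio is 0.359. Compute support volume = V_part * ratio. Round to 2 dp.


V_support = 29283 * 0.359 = 10512.6 mm^3


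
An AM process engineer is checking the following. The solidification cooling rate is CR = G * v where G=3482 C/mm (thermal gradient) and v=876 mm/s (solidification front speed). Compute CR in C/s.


CR = 3482 * 876 = 3050232 C/s


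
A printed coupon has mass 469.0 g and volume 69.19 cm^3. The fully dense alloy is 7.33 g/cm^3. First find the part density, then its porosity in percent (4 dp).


rho_part = 469.0 / 69.19 = 6.77843619 g/cm^3
Porosity = (1 - 6.77843619/7.33)*100 = 7.5247 %


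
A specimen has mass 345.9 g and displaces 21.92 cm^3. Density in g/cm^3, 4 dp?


rho = 345.9 / 21.92 = 15.7801 g/cm^3


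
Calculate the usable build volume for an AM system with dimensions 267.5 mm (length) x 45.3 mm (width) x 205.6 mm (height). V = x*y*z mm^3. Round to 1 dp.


V = 267.5 * 45.3 * 205.6 = 2491409.4 mm^3


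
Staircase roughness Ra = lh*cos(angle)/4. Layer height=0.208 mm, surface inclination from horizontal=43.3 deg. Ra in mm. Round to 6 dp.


Ra = 0.208 * cos(43.3) / 4 = 0.037844 mm


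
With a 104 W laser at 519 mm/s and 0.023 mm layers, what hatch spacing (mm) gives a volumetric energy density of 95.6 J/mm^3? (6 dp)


h = 104 / (95.6*519*0.023) = 0.091134 mm


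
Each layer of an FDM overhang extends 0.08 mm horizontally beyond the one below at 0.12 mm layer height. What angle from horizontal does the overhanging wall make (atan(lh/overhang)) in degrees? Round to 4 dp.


angle = atan(0.12/0.08) = 56.3099 degrees


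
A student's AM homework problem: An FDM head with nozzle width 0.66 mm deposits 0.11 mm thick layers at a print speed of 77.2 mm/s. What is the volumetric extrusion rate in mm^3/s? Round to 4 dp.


Rate = 0.66 * 0.11 * 77.2 = 5.6047 mm^3/s


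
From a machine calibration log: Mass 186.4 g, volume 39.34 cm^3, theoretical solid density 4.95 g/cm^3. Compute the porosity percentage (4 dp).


rho_part = 186.4 / 39.34 = 4.73817997 g/cm^3
Porosity = (1 - 4.73817997/4.95)*100 = 4.2792 %


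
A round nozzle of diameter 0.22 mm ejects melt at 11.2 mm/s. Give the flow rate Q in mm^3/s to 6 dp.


A = pi*(0.22/2)^2 = 0.03801327 mm^2
Q = 0.03801327 * 11.2 = 0.425749 mm^3/s


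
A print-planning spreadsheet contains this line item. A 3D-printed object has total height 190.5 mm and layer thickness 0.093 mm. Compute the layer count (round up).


Layers = ceil(190.5/0.093) = 2049


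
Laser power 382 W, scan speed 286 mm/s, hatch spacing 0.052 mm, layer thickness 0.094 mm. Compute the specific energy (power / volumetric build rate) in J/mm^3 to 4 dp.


Build rate = 286 * 0.052 * 0.094 = 1.397968 mm^3/s
SE = 382 / 1.397968 = 273.2538 J/mm^3


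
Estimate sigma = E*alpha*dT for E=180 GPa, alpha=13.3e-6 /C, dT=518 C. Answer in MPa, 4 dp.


sigma = 180*1000 * 13.3e-6 * 518 = 1240.092 MPa


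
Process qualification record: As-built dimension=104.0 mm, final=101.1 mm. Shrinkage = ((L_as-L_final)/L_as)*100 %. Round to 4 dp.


Shrinkage = ((104.0-101.1)/104.0)*100 = 2.7885 %


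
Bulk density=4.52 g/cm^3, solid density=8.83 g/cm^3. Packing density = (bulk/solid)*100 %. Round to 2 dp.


Packing = (4.52/8.83)*100 = 51.19 %


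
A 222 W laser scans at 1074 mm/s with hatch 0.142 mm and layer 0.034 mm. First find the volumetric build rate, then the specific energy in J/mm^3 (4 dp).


Build rate = 1074 * 0.142 * 0.034 = 5.185272 mm^3/s
SE = 222 / 5.185272 = 42.8136 J/mm^3


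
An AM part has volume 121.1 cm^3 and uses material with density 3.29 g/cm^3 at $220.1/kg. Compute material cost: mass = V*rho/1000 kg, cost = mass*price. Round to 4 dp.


Mass = 121.1*3.29/1000 = 0.398419 kg
Cost = 0.398419 * 220.1 = 87.692 $


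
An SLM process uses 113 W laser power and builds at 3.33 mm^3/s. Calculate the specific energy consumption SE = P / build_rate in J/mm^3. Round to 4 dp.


SE = 113 / 3.33 = 33.9339 J/mm^3


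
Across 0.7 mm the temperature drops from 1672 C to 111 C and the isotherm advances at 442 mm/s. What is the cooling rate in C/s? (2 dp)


G = (1672-111)/0.7 = 2230.0 C/mm
CR = 2230.0 * 442 = 985660.0 C/s


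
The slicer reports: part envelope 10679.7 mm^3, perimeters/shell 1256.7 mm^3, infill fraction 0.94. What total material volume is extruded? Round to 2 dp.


V_infill = (10679.7 - 1256.7) * 0.94 = 8857.62
V_total = 1256.7 + 8857.62 = 10114.32 mm^3


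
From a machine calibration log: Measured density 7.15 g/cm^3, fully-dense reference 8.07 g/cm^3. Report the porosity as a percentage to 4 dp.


Porosity = (1-7.15/8.07)*100 = 11.4002 %


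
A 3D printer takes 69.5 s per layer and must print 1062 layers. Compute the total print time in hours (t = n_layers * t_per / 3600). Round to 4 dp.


t = 1062 * 69.5 / 3600 = 20.5025 hrs


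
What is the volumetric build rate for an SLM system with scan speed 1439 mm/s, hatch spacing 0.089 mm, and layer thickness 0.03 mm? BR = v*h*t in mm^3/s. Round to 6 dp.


Rate = 1439 * 0.089 * 0.03 = 3.84213 mm^3/s


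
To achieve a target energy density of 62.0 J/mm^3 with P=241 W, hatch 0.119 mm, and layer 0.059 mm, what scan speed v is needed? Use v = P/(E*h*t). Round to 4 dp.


v = 241 / (62.0*0.119*0.059) = 553.6386 mm/s


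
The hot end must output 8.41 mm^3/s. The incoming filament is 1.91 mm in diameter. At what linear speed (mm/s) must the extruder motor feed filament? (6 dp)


A = pi*(1.91/2)^2 = 2.865211
v = 8.41 / 2.865211 = 2.935211 mm/s


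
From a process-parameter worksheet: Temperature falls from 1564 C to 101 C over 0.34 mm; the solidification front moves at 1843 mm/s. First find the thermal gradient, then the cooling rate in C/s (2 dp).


G = (1564-101)/0.34 = 4302.94117647 C/mm
CR = 4302.94117647 * 1843 = 7930320.59 C/s


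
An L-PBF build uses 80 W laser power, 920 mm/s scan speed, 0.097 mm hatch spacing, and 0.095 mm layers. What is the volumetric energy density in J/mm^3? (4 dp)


E = 80 / (920*0.097*0.095) = 9.4364 J/mm^3


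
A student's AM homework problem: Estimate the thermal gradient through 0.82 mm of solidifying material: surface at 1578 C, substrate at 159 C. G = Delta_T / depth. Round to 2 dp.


G = (1578-159)/0.82 = 1730.49 C/mm


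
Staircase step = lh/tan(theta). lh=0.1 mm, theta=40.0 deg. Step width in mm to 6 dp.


step = 0.1 / tan(40.0) = 0.119175 mm


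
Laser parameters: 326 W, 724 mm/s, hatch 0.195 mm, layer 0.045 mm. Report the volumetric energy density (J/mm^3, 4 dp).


E = 326 / (724*0.195*0.045) = 51.3135 J/mm^3


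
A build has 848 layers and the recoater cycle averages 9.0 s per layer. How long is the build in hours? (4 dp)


t = 848 * 9.0 / 3600 = 2.12 hrs


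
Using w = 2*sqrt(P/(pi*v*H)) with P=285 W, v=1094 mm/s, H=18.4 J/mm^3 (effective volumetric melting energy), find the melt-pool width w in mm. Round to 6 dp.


w = 2*sqrt(285/(pi*1094*18.4)) = 0.134264 mm


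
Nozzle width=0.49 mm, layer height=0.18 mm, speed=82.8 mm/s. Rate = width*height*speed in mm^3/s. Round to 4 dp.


Rate = 0.49 * 0.18 * 82.8 = 7.303 mm^3/s


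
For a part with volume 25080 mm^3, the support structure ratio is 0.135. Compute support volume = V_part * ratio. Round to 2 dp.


V_support = 25080 * 0.135 = 3385.8 mm^3


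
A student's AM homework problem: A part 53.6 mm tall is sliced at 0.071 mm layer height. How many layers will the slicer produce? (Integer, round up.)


Layers = ceil(53.6/0.071) = 755


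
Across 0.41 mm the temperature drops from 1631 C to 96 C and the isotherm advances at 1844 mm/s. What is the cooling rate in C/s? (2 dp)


G = (1631-96)/0.41 = 3743.90243902 C/mm
CR = 3743.90243902 * 1844 = 6903756.1 C/s


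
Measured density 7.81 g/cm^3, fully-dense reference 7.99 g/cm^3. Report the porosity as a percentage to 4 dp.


Porosity = (1-7.81/7.99)*100 = 2.2528 %


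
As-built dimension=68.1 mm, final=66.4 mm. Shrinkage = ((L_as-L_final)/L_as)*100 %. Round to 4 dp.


Shrinkage = ((68.1-66.4)/68.1)*100 = 2.4963 %


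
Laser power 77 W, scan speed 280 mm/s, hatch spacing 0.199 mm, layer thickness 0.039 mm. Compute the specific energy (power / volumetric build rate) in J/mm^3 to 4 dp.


Build rate = 280 * 0.199 * 0.039 = 2.17308 mm^3/s
SE = 77 / 2.17308 = 35.4336 J/mm^3


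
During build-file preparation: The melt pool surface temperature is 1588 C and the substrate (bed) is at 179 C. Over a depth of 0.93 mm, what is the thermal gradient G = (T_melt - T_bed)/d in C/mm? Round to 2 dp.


G = (1588-179)/0.93 = 1515.05 C/mm


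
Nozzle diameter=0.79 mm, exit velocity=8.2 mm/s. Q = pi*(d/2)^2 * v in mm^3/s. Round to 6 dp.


A = pi*(0.79/2)^2 = 0.49016699 mm^2
Q = 0.49016699 * 8.2 = 4.019369 mm^3/s


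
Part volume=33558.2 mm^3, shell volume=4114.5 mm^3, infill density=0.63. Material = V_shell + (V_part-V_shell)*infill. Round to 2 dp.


V_infill = (33558.2 - 4114.5) * 0.63 = 18549.53
V_total = 4114.5 + 18549.53 = 22664.03 mm^3


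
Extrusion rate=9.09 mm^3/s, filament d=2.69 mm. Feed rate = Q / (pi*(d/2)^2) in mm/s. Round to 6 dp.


A = pi*(2.69/2)^2 = 5.68322
v = 9.09 / 5.68322 = 1.599445 mm/s


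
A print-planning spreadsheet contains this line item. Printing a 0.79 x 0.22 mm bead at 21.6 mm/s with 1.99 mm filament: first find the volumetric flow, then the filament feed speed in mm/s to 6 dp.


Q = 0.79 * 0.22 * 21.6 = 3.75408 mm^3/s
A_fil = pi*(1.99/2)^2 = 3.11025527 mm^2
v_feed = 3.75408 / 3.11025527 = 1.207001 mm/s


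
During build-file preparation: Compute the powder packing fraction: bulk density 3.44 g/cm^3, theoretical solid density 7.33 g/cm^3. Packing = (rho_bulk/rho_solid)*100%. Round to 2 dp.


Packing = (3.44/7.33)*100 = 46.93 %


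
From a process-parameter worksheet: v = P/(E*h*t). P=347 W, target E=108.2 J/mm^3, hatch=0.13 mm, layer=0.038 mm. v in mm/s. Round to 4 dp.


v = 347 / (108.2*0.13*0.038) = 649.1951 mm/s


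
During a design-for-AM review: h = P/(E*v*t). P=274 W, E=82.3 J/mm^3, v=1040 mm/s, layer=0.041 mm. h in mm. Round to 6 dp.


h = 274 / (82.3*1040*0.041) = 0.078079 mm


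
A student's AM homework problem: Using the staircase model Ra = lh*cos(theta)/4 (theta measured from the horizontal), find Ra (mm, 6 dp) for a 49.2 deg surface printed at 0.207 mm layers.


Ra = 0.207 * cos(49.2) / 4 = 0.033815 mm


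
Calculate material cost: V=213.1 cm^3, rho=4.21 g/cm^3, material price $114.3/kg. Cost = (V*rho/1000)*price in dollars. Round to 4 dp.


Mass = 213.1*4.21/1000 = 0.897151 kg
Cost = 0.897151 * 114.3 = 102.5444 $


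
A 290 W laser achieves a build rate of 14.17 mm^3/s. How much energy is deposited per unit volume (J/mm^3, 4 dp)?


SE = 290 / 14.17 = 20.4658 J/mm^3


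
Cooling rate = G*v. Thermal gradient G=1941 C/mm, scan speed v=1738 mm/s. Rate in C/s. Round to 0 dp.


CR = 1941 * 1738 = 3373458 C/s


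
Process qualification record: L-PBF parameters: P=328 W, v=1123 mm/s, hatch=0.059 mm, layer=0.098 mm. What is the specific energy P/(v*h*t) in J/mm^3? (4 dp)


Build rate = 1123 * 0.059 * 0.098 = 6.493186 mm^3/s
SE = 328 / 6.493186 = 50.5145 J/mm^3


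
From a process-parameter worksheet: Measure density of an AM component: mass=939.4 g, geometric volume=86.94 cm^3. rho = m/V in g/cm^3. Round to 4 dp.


rho = 939.4 / 86.94 = 10.8052 g/cm^3


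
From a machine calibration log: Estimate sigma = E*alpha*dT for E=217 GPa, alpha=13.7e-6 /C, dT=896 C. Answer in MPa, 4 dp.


sigma = 217*1000 * 13.7e-6 * 896 = 2663.7184 MPa


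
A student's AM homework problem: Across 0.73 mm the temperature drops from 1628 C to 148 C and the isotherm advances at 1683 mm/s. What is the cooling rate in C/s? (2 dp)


G = (1628-148)/0.73 = 2027.39726027 C/mm
CR = 2027.39726027 * 1683 = 3412109.59 C/s


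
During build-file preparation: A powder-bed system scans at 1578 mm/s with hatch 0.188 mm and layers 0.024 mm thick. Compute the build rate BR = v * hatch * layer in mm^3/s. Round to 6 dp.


Rate = 1578 * 0.188 * 0.024 = 7.119936 mm^3/s


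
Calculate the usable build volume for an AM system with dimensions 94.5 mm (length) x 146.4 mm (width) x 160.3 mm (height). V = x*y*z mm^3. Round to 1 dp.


V = 94.5 * 146.4 * 160.3 = 2217718.4 mm^3


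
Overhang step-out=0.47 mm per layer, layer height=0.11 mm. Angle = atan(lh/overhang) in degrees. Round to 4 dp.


angle = atan(0.11/0.47) = 13.1726 degrees


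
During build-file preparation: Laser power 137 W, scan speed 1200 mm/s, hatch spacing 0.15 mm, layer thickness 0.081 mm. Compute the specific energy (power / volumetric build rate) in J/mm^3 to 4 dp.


Build rate = 1200 * 0.15 * 0.081 = 14.58 mm^3/s
SE = 137 / 14.58 = 9.3964 J/mm^3


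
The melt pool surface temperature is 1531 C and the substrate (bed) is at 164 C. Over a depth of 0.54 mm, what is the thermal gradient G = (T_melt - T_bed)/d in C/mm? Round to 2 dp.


G = (1531-164)/0.54 = 2531.48 C/mm


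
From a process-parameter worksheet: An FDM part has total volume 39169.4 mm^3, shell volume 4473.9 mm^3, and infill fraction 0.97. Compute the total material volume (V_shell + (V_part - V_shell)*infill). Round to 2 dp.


V_infill = (39169.4 - 4473.9) * 0.97 = 33654.64
V_total = 4473.9 + 33654.64 = 38128.54 mm^3


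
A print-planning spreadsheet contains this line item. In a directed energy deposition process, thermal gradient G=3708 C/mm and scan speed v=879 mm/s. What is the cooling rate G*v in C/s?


CR = 3708 * 879 = 3259332 C/s


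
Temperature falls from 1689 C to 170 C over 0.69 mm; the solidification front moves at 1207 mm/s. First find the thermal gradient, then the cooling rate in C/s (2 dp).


G = (1689-170)/0.69 = 2201.44927536 C/mm
CR = 2201.44927536 * 1207 = 2657149.28 C/s


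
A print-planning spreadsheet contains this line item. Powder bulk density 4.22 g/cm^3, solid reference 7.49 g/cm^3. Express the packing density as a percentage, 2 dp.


Packing = (4.22/7.49)*100 = 56.34 %


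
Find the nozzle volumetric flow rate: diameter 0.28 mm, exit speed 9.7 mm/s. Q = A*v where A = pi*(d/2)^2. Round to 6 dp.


A = pi*(0.28/2)^2 = 0.06157522 mm^2
Q = 0.06157522 * 9.7 = 0.59728 mm^3/s


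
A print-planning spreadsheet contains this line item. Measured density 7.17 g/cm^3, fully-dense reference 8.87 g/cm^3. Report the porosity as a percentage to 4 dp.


Porosity = (1-7.17/8.87)*100 = 19.1657 %


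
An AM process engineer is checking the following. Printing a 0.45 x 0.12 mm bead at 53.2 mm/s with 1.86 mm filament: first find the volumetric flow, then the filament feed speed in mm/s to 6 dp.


Q = 0.45 * 0.12 * 53.2 = 2.8728 mm^3/s
A_fil = pi*(1.86/2)^2 = 2.71716349 mm^2
v_feed = 2.8728 / 2.71716349 = 1.057279 mm/s


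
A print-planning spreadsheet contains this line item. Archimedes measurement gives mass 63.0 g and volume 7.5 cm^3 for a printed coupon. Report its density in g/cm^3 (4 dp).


rho = 63.0 / 7.5 = 8.4 g/cm^3


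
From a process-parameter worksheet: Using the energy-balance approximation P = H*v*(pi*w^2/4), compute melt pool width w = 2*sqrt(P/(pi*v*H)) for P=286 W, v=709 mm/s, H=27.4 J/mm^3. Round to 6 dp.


w = 2*sqrt(286/(pi*709*27.4)) = 0.136911 mm


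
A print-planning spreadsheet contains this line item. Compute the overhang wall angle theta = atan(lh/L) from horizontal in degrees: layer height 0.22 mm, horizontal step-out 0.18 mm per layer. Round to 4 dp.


angle = atan(0.22/0.18) = 50.7106 degrees


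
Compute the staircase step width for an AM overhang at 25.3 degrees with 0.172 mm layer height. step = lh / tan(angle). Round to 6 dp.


step = 0.172 / tan(25.3) = 0.363869 mm
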